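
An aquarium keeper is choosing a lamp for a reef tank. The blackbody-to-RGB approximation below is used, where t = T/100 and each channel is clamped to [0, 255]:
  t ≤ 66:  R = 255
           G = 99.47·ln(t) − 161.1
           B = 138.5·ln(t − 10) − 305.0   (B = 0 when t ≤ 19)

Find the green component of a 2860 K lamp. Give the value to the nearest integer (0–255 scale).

172

t = 2860/100 = 28.6; the t ≤ 66 branch applies.
G = 99.47·ln 28.6 − 161.1 = 99.47·3.3534 − 161.1 = 172.463.
Rounded: 172.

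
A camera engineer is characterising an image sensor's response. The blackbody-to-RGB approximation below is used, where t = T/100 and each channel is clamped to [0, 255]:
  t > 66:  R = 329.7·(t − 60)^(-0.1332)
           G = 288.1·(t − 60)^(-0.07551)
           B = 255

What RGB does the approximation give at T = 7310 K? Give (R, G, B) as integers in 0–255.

(234, 237, 255)

t = 7310/100 = 73.1; the t > 66 branch applies.
R = 329.7·(73.1 − 60)^(-0.1332) = 329.7·13.1^(-0.1332) = 329.7·0.70987 = 234.044.
G = 288.1·(73.1 − 60)^(-0.07551) = 288.1·13.1^(-0.07551) = 288.1·0.82345 = 237.235.
B = 255 by definition for t > 66.
Rounded: (234, 237, 255).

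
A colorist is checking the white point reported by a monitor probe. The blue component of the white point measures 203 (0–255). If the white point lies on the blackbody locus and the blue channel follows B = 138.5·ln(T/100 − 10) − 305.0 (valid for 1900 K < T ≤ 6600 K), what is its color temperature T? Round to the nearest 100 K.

4900 K

ln(t − 10) = (203 + 305.0) / 138.5 = 3.6679.
t − 10 = e^3.6679 = 39.168, so t = 49.168.
T = 100·t = 4917 K → 4900 K to the nearest 100 K.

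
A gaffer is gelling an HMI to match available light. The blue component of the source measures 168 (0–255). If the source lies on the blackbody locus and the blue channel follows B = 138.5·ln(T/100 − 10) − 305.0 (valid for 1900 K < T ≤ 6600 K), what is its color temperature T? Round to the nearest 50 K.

ln(t − 10) = (168 + 305.0) / 138.5 = 3.4152.
t − 10 = e^3.4152 = 30.422, so t = 40.422.
T = 100·t = 4042 K → 4050 K to the nearest 50 K.

4050 K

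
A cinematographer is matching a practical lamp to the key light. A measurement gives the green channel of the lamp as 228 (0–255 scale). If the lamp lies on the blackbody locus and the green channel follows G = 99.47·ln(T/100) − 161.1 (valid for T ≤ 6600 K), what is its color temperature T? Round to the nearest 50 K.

5000 K

ln t = (228 + 161.1) / 99.47 = 3.9117.
t = e^3.9117 = 49.985.
T = 100·t = 4999 K → 5000 K to the nearest 50 K.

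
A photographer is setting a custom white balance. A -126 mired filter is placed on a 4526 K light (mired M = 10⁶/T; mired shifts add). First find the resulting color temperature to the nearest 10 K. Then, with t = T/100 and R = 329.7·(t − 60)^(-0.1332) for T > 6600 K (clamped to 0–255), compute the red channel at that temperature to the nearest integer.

198

M_in = 10⁶/4526 = 220.95; M_out = 220.95 + (-126) = 94.95.
T_out = 10⁶/94.95 = 10532.3 K → 10530 K; t = 105.3.
R = 329.7·(105.3 − 60)^(-0.1332) = 329.7·45.3^(-0.1332) = 329.7·0.60174 = 198.393.
Rounded: 198.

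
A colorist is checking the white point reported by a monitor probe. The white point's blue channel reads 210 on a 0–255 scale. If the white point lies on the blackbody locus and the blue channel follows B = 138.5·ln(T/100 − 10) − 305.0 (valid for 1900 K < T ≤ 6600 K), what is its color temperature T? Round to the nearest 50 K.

ln(t − 10) = (210 + 305.0) / 138.5 = 3.7184.
t − 10 = e^3.7184 = 41.199, so t = 51.199.
T = 100·t = 5120 K → 5100 K to the nearest 50 K.

5100 K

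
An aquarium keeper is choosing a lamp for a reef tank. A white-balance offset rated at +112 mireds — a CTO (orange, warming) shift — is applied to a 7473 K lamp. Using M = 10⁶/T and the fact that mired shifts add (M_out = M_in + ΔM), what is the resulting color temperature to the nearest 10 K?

4070 K

M_in = 10⁶/7473 = 133.82 mireds.
M_out = 133.82 + (+112) = 245.82 mireds.
T_out = 10⁶/245.82 = 4068.1 K → 4070 K.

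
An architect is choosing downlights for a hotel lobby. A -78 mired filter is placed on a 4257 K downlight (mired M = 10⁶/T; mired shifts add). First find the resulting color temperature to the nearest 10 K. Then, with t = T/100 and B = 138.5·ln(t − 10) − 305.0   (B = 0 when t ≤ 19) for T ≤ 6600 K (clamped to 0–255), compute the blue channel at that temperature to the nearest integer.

247

M_in = 10⁶/4257 = 234.91; M_out = 234.91 + (-78) = 156.91.
T_out = 10⁶/156.91 = 6373.2 K → 6370 K; t = 63.7.
B = 138.5·ln(63.7 − 10) − 305.0 = 138.5·ln 53.7 − 305.0 = 138.5·3.9834 − 305.0 = 246.703.
Rounded: 247.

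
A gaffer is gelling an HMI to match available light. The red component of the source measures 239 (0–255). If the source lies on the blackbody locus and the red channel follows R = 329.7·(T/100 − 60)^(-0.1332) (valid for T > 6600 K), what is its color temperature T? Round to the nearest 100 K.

7100 K

(t − 60)^(-0.1332) = 239/329.7 = 0.72490.
t − 60 = 0.72490^(1/-0.1332) = 0.72490^(-7.508) = 11.193, so t = 71.193.
T = 100·t = 7119 K → 7100 K to the nearest 100 K.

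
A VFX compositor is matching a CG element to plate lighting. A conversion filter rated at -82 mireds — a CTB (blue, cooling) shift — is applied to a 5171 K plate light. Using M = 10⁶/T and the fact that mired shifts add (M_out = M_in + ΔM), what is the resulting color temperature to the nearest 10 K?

8980 K

M_in = 10⁶/5171 = 193.39 mireds.
M_out = 193.39 + (-82) = 111.39 mireds.
T_out = 10⁶/111.39 = 8977.8 K → 8980 K.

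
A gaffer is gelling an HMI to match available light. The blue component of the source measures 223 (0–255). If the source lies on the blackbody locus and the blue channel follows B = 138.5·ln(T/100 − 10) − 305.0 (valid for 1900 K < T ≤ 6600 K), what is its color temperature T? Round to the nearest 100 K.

5500 K

ln(t − 10) = (223 + 305.0) / 138.5 = 3.8123.
t − 10 = e^3.8123 = 45.253, so t = 55.253.
T = 100·t = 5525 K → 5500 K to the nearest 100 K.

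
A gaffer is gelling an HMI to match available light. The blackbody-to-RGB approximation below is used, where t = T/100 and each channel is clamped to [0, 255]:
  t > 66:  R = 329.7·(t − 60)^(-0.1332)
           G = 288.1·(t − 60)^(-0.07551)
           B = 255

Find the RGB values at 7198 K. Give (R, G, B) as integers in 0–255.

(237, 239, 255)

t = 7198/100 = 71.98; the t > 66 branch applies.
R = 329.7·(71.98 − 60)^(-0.1332) = 329.7·11.98^(-0.1332) = 329.7·0.71837 = 236.847.
G = 288.1·(71.98 − 60)^(-0.07551) = 288.1·11.98^(-0.07551) = 288.1·0.82902 = 238.841.
B = 255 by definition for t > 66.
Rounded: (237, 239, 255).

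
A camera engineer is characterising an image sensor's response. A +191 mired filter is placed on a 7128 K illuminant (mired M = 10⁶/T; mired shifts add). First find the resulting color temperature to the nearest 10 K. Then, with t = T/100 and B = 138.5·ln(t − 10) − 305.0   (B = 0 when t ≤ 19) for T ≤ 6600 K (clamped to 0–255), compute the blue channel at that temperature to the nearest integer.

M_in = 10⁶/7128 = 140.29; M_out = 140.29 + (+191) = 331.29.
T_out = 10⁶/331.29 = 3018.5 K → 3020 K; t = 30.2.
B = 138.5·ln(30.2 − 10) − 305.0 = 138.5·ln 20.2 − 305.0 = 138.5·3.0057 − 305.0 = 111.287.
Rounded: 111.

111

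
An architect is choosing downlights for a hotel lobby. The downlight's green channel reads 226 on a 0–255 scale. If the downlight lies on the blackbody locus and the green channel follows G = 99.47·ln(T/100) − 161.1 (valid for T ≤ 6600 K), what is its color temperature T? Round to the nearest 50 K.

4900 K

ln t = (226 + 161.1) / 99.47 = 3.8916.
t = e^3.8916 = 48.990.
T = 100·t = 4899 K → 4900 K to the nearest 50 K.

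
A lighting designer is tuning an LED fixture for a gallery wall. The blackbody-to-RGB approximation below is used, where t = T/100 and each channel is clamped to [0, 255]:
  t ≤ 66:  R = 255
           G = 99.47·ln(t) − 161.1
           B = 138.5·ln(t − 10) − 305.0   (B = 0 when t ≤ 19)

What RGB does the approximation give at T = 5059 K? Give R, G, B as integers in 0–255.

R=255, G=229, B=208

t = 5059/100 = 50.59; the t ≤ 66 branch applies.
R = 255 by definition for t ≤ 66.
G = 99.47·ln 50.59 − 161.1 = 99.47·3.9238 − 161.1 = 229.196.
B = 138.5·ln(50.59 − 10) − 305.0 = 138.5·ln 40.59 − 305.0 = 138.5·3.7035 − 305.0 = 207.938.
Rounded: (255, 229, 208).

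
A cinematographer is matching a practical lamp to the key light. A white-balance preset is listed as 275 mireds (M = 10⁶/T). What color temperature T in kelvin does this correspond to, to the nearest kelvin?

T = 10⁶ / 275 = 3636.36 K → 3636 K.

3636 K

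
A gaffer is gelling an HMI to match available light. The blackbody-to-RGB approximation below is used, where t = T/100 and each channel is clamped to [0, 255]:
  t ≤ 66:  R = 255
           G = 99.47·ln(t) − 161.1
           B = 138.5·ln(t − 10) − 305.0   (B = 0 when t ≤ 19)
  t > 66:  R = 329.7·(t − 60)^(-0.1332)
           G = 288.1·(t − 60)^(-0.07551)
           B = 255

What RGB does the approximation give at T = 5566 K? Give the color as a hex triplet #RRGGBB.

#FFEFE0

t = 5566/100 = 55.66; the t ≤ 66 branch applies.
R = 255 by definition for t ≤ 66.
G = 99.47·ln 55.66 − 161.1 = 99.47·4.0193 − 161.1 = 238.696.
B = 138.5·ln(55.66 − 10) − 305.0 = 138.5·ln 45.66 − 305.0 = 138.5·3.8212 − 305.0 = 224.239.
Rounded: (255, 239, 224).
In hex: #FFEFE0.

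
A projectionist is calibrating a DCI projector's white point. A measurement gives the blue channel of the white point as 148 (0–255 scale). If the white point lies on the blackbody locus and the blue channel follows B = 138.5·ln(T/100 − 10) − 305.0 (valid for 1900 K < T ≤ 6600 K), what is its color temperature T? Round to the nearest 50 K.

ln(t − 10) = (148 + 305.0) / 138.5 = 3.2708.
t − 10 = e^3.2708 = 26.331, so t = 36.331.
T = 100·t = 3633 K → 3650 K to the nearest 50 K.

3650 K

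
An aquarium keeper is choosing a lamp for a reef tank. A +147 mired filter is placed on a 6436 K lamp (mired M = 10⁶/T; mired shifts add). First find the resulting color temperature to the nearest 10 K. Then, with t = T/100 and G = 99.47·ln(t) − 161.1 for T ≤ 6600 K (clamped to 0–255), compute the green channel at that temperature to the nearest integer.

187

M_in = 10⁶/6436 = 155.38; M_out = 155.38 + (+147) = 302.38.
T_out = 10⁶/302.38 = 3307.1 K → 3310 K; t = 33.1.
G = 99.47·ln 33.1 − 161.1 = 99.47·3.4995 − 161.1 = 186.999.
Rounded: 187.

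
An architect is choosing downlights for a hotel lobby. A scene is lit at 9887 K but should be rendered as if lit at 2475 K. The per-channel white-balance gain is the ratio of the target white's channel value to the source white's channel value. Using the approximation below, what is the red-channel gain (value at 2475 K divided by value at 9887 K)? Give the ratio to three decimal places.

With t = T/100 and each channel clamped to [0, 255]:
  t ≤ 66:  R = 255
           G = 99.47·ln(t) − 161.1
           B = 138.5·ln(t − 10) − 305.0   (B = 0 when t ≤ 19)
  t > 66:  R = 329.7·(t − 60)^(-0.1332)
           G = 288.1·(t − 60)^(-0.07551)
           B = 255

1.259

At 9887 K (t = 98.87):
  R = 329.7·(98.87 − 60)^(-0.1332) = 329.7·38.87^(-0.1332) = 329.7·0.61413 = 202.480.
At 2475 K (t = 24.75):
  R = 255 by definition for t ≤ 66.
Gain = 255.000 / 202.480 = 1.2594 → 1.259.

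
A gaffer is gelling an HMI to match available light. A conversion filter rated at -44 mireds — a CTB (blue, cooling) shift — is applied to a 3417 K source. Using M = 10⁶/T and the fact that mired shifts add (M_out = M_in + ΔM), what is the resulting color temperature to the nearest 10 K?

4020 K

M_in = 10⁶/3417 = 292.65 mireds.
M_out = 292.65 + (-44) = 248.65 mireds.
T_out = 10⁶/248.65 = 4021.6 K → 4020 K.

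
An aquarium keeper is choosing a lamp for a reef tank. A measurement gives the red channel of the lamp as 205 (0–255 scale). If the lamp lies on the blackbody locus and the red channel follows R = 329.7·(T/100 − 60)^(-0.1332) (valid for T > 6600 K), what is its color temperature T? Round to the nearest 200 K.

9600 K

(t − 60)^(-0.1332) = 205/329.7 = 0.62178.
t − 60 = 0.62178^(1/-0.1332) = 0.62178^(-7.508) = 35.423, so t = 95.423.
T = 100·t = 9542 K → 9600 K to the nearest 200 K.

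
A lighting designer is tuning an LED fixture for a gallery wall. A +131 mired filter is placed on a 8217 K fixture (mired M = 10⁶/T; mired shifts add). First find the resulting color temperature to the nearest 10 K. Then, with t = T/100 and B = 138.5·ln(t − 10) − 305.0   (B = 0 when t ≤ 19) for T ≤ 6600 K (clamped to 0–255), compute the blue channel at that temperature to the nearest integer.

M_in = 10⁶/8217 = 121.70; M_out = 121.70 + (+131) = 252.70.
T_out = 10⁶/252.70 = 3957.3 K → 3960 K; t = 39.6.
B = 138.5·ln(39.6 − 10) − 305.0 = 138.5·ln 29.6 − 305.0 = 138.5·3.3878 − 305.0 = 164.207.
Rounded: 164.

164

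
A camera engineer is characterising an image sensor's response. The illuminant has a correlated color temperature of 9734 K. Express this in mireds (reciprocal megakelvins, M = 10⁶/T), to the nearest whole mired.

103 mireds

M = 10⁶ / 9734 = 102.733 → 103 mireds.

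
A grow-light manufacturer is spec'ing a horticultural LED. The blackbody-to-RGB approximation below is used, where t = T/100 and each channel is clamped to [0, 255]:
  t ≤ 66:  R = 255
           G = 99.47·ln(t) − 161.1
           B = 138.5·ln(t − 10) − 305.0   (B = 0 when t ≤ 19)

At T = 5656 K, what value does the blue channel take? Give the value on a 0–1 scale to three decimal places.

t = 5656/100 = 56.56; the t ≤ 66 branch applies.
B = 138.5·ln(56.56 − 10) − 305.0 = 138.5·ln 46.56 − 305.0 = 138.5·3.8407 − 305.0 = 226.943.
On a 0–1 scale: 226.943/255 = 0.8900 → 0.890.

0.890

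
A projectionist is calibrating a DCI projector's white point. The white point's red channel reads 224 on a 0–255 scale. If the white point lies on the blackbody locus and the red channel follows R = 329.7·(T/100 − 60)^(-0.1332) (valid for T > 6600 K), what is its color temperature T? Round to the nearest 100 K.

7800 K

(t − 60)^(-0.1332) = 224/329.7 = 0.67941.
t − 60 = 0.67941^(1/-0.1332) = 0.67941^(-7.508) = 18.209, so t = 78.209.
T = 100·t = 7821 K → 7800 K to the nearest 100 K.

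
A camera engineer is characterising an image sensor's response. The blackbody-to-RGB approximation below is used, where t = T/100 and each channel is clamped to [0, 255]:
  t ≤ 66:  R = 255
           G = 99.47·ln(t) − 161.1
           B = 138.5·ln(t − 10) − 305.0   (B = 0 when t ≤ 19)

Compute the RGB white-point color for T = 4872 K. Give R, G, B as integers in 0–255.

t = 4872/100 = 48.72; the t ≤ 66 branch applies.
R = 255 by definition for t ≤ 66.
G = 99.47·ln 48.72 − 161.1 = 99.47·3.8861 − 161.1 = 225.449.
B = 138.5·ln(48.72 − 10) − 305.0 = 138.5·ln 38.72 − 305.0 = 138.5·3.6564 − 305.0 = 201.405.
Rounded: (255, 225, 201).

R=255, G=225, B=201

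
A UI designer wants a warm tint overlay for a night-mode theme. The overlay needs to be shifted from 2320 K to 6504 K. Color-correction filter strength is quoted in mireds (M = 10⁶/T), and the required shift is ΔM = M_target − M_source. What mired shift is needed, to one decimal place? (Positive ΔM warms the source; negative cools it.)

M_source = 10⁶/2320 = 431.034; M_target = 10⁶/6504 = 153.752.
ΔM = 153.752 − 431.034 = -277.283 → -277.3 mireds, a cooling shift.

-277.3 mireds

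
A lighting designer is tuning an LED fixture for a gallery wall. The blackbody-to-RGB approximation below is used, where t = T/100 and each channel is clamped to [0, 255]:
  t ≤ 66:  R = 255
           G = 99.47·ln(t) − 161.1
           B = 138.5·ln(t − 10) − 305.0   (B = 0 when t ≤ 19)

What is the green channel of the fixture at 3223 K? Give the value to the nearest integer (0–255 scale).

t = 3223/100 = 32.23; the t ≤ 66 branch applies.
G = 99.47·ln 32.23 − 161.1 = 99.47·3.4729 − 161.1 = 184.349.
Rounded: 184.

184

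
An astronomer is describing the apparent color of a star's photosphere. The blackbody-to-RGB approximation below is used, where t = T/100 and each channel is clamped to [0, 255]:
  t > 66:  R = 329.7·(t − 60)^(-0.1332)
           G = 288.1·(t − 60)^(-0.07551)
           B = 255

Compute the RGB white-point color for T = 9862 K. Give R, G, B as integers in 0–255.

t = 9862/100 = 98.62; the t > 66 branch applies.
R = 329.7·(98.62 − 60)^(-0.1332) = 329.7·38.62^(-0.1332) = 329.7·0.61466 = 202.654.
G = 288.1·(98.62 − 60)^(-0.07551) = 288.1·38.62^(-0.07551) = 288.1·0.75889 = 218.637.
B = 255 by definition for t > 66.
Rounded: (203, 219, 255).

R=203, G=219, B=255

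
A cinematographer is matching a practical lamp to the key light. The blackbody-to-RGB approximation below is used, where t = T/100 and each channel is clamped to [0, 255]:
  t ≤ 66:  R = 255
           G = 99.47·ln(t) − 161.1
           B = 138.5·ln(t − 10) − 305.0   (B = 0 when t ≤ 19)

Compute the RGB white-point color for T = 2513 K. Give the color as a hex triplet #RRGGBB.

#FFA047

t = 2513/100 = 25.13; the t ≤ 66 branch applies.
R = 255 by definition for t ≤ 66.
G = 99.47·ln 25.13 − 161.1 = 99.47·3.2241 − 161.1 = 159.597.
B = 138.5·ln(25.13 − 10) − 305.0 = 138.5·ln 15.13 − 305.0 = 138.5·2.7167 − 305.0 = 71.260.
Rounded: (255, 160, 71).
In hex: #FFA047.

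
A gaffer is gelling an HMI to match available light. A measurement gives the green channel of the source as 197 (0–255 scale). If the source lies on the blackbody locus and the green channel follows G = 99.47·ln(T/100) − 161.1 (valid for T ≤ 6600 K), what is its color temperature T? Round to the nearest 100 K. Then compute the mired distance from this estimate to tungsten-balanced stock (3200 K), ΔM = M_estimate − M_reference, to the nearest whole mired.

-42 mireds

ln t = (197 + 161.1) / 99.47 = 3.6001.
t = e^3.6001 = 36.601.
T = 100·t = 3660 K → 3700 K to the nearest 100 K.
M_estimate = 10⁶/3700 = 270.27; M_reference = 10⁶/3200 = 312.50.
ΔM = 270.27 − 312.50 = -42.23 → -42 mireds.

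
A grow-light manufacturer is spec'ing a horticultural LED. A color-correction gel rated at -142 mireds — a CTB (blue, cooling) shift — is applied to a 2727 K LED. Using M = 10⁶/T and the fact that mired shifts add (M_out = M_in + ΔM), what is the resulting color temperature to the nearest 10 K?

M_in = 10⁶/2727 = 366.70 mireds.
M_out = 366.70 + (-142) = 224.70 mireds.
T_out = 10⁶/224.70 = 4450.3 K → 4450 K.

4450 K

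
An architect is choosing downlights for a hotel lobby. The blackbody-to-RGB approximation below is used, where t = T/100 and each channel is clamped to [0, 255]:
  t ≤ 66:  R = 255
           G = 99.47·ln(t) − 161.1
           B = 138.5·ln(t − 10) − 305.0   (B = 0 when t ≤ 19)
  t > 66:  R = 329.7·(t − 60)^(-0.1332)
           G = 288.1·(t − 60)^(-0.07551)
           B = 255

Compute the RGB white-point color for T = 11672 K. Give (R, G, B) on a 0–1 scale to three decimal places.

(0.755, 0.833, 1.000)

t = 11672/100 = 116.72; the t > 66 branch applies.
R = 329.7·(116.72 − 60)^(-0.1332) = 329.7·56.72^(-0.1332) = 329.7·0.58399 = 192.540.
G = 288.1·(116.72 − 60)^(-0.07551) = 288.1·56.72^(-0.07551) = 288.1·0.73718 = 212.382.
B = 255 by definition for t > 66.
Dividing each by 255: (0.7551, 0.8329, 1.0000) → (0.755, 0.833, 1.000).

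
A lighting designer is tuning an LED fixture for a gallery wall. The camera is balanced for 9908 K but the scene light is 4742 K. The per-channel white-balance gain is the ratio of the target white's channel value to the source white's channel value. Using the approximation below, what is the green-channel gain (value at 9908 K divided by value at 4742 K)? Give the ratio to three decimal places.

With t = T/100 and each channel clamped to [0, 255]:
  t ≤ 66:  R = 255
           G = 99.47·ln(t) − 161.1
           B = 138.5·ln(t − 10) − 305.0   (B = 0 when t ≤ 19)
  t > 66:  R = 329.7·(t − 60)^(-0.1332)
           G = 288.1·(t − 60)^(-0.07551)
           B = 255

0.981

At 4742 K (t = 47.42):
  G = 99.47·ln 47.42 − 161.1 = 99.47·3.8590 − 161.1 = 222.759.
At 9908 K (t = 99.08):
  G = 288.1·(99.08 − 60)^(-0.07551) = 288.1·39.08^(-0.07551) = 288.1·0.75821 = 218.441.
Gain = 218.441 / 222.759 = 0.9806 → 0.981.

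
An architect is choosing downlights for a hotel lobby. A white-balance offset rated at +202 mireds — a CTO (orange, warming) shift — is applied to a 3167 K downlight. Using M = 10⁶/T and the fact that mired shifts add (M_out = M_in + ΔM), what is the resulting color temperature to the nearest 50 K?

M_in = 10⁶/3167 = 315.76 mireds.
M_out = 315.76 + (+202) = 517.76 mireds.
T_out = 10⁶/517.76 = 1931.4 K → 1950 K.

1950 K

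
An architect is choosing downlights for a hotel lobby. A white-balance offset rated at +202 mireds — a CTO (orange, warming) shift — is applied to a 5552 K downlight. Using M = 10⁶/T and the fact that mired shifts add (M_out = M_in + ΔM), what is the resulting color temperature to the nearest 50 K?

M_in = 10⁶/5552 = 180.12 mireds.
M_out = 180.12 + (+202) = 382.12 mireds.
T_out = 10⁶/382.12 = 2617.0 K → 2600 K.

2600 K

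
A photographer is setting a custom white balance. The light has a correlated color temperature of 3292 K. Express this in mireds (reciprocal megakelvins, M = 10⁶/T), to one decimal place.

M = 10⁶ / 3292 = 303.767 → 303.8 mireds.

303.8 mireds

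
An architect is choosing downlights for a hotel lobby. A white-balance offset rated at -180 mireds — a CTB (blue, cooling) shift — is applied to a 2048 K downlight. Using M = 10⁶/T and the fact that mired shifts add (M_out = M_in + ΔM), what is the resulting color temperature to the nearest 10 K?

3240 K

M_in = 10⁶/2048 = 488.28 mireds.
M_out = 488.28 + (-180) = 308.28 mireds.
T_out = 10⁶/308.28 = 3243.8 K → 3240 K.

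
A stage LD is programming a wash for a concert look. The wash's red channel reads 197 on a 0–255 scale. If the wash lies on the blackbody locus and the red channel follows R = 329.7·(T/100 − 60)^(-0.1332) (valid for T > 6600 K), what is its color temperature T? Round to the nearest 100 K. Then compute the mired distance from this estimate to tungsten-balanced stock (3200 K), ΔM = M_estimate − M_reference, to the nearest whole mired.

(t − 60)^(-0.1332) = 197/329.7 = 0.59751.
t − 60 = 0.59751^(1/-0.1332) = 0.59751^(-7.508) = 47.761, so t = 107.761.
T = 100·t = 10776 K → 10800 K to the nearest 100 K.
M_estimate = 10⁶/10800 = 92.59; M_reference = 10⁶/3200 = 312.50.
ΔM = 92.59 − 312.50 = -219.91 → -220 mireds.

-220 mireds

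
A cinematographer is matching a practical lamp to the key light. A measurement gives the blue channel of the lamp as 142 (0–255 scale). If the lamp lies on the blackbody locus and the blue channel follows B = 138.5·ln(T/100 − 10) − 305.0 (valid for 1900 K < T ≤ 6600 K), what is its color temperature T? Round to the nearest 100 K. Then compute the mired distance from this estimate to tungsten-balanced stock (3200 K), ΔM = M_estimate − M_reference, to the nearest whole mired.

ln(t − 10) = (142 + 305.0) / 138.5 = 3.2274.
t − 10 = e^3.2274 = 25.215, so t = 35.215.
T = 100·t = 3521 K → 3500 K to the nearest 100 K.
M_estimate = 10⁶/3500 = 285.71; M_reference = 10⁶/3200 = 312.50.
ΔM = 285.71 − 312.50 = -26.79 → -27 mireds.

-27 mireds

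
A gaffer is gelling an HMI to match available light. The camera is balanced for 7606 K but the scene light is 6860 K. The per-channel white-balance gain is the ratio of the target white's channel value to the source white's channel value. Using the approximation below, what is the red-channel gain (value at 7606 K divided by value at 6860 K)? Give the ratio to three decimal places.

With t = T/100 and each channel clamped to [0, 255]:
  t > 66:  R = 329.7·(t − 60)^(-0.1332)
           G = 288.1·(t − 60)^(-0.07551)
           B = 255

0.920

At 6860 K (t = 68.6):
  R = 329.7·(68.6 − 60)^(-0.1332) = 329.7·8.6^(-0.1332) = 329.7·0.75080 = 247.539.
At 7606 K (t = 76.06):
  R = 329.7·(76.06 − 60)^(-0.1332) = 329.7·16.06^(-0.1332) = 329.7·0.69087 = 227.779.
Gain = 227.779 / 247.539 = 0.9202 → 0.920.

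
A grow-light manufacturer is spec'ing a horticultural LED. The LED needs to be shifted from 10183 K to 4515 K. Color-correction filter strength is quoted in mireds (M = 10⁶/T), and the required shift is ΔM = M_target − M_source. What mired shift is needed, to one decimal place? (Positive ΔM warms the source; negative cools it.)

M_source = 10⁶/10183 = 98.203; M_target = 10⁶/4515 = 221.484.
ΔM = 221.484 − 98.203 = 123.281 → +123.3 mireds, a warming shift.

+123.3 mireds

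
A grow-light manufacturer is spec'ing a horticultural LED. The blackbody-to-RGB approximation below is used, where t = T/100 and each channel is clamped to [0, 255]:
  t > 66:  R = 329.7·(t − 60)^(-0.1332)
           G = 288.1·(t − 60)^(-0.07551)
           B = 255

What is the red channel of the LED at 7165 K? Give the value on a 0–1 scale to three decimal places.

0.932

t = 7165/100 = 71.65; the t > 66 branch applies.
R = 329.7·(71.65 − 60)^(-0.1332) = 329.7·11.65^(-0.1332) = 329.7·0.72105 = 237.730.
On a 0–1 scale: 237.730/255 = 0.9323 → 0.932.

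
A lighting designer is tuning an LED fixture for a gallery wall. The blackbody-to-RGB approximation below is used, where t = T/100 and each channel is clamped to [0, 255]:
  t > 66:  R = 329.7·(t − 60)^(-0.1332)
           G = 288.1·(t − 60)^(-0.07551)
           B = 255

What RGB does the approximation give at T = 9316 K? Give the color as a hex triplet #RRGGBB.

#CFDDFF

t = 9316/100 = 93.16; the t > 66 branch applies.
R = 329.7·(93.16 − 60)^(-0.1332) = 329.7·33.16^(-0.1332) = 329.7·0.62727 = 206.811.
G = 288.1·(93.16 − 60)^(-0.07551) = 288.1·33.16^(-0.07551) = 288.1·0.76768 = 221.168.
B = 255 by definition for t > 66.
Rounded: (207, 221, 255).
In hex: #CFDDFF.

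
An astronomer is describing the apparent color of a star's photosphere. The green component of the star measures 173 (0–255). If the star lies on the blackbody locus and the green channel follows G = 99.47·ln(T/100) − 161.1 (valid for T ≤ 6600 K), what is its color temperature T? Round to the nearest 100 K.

2900 K

ln t = (173 + 161.1) / 99.47 = 3.3588.
t = e^3.3588 = 28.755.
T = 100·t = 2875 K → 2900 K to the nearest 100 K.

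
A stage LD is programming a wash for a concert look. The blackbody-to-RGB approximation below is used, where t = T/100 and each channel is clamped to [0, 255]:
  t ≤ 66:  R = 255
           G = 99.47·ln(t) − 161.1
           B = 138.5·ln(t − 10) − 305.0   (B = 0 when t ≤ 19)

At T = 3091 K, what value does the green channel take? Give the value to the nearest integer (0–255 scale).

t = 3091/100 = 30.91; the t ≤ 66 branch applies.
G = 99.47·ln 30.91 − 161.1 = 99.47·3.4311 − 161.1 = 180.190.
Rounded: 180.

180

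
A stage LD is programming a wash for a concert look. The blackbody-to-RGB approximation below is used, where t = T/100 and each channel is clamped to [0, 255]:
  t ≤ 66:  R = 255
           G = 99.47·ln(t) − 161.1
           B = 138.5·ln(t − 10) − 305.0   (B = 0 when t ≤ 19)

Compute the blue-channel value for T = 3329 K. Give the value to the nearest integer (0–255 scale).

131

t = 3329/100 = 33.29; the t ≤ 66 branch applies.
B = 138.5·ln(33.29 − 10) − 305.0 = 138.5·ln 23.29 − 305.0 = 138.5·3.1480 − 305.0 = 131.001.
Rounded: 131.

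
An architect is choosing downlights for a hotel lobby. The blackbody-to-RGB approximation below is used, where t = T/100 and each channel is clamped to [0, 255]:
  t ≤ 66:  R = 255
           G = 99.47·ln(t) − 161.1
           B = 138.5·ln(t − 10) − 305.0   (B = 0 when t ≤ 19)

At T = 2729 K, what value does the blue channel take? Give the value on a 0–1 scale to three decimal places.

0.352

t = 2729/100 = 27.29; the t ≤ 66 branch applies.
B = 138.5·ln(27.29 − 10) − 305.0 = 138.5·ln 17.29 − 305.0 = 138.5·2.8501 − 305.0 = 89.743.
On a 0–1 scale: 89.743/255 = 0.3519 → 0.352.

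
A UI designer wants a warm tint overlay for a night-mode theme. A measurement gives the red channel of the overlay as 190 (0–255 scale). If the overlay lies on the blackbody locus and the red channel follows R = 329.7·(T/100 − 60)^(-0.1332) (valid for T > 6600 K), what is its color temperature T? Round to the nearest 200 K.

(t − 60)^(-0.1332) = 190/329.7 = 0.57628.
t − 60 = 0.57628^(1/-0.1332) = 0.57628^(-7.508) = 62.667, so t = 122.667.
T = 100·t = 12267 K → 12200 K to the nearest 200 K.

12200 K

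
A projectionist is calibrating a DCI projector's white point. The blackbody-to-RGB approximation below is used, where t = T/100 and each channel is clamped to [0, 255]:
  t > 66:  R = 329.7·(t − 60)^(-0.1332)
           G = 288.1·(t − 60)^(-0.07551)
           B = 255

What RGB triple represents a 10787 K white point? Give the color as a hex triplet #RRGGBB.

#C5D7FF

t = 10787/100 = 107.87; the t > 66 branch applies.
R = 329.7·(107.87 − 60)^(-0.1332) = 329.7·47.87^(-0.1332) = 329.7·0.59733 = 196.940.
G = 288.1·(107.87 − 60)^(-0.07551) = 288.1·47.87^(-0.07551) = 288.1·0.74669 = 215.120.
B = 255 by definition for t > 66.
Rounded: (197, 215, 255).
In hex: #C5D7FF.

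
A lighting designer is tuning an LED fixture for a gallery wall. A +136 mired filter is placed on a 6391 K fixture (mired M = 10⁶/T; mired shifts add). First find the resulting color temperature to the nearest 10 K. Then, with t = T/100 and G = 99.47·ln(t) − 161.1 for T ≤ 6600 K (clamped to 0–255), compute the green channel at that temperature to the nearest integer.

190

M_in = 10⁶/6391 = 156.47; M_out = 156.47 + (+136) = 292.47.
T_out = 10⁶/292.47 = 3419.2 K → 3420 K; t = 34.2.
G = 99.47·ln 34.2 − 161.1 = 99.47·3.5322 − 161.1 = 190.250.
Rounded: 190.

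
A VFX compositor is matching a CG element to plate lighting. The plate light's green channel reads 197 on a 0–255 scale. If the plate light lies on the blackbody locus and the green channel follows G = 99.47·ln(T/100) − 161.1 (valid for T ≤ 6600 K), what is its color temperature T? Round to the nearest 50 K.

ln t = (197 + 161.1) / 99.47 = 3.6001.
t = e^3.6001 = 36.601.
T = 100·t = 3660 K → 3650 K to the nearest 50 K.

3650 K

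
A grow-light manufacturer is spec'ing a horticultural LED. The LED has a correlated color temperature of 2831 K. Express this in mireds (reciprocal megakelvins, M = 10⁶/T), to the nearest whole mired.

M = 10⁶ / 2831 = 353.232 → 353 mireds.

353 mireds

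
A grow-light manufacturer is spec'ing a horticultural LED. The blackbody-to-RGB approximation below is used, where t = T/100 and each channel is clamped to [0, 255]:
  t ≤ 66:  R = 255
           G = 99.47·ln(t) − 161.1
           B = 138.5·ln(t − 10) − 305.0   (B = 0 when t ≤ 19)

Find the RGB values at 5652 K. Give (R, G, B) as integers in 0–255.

t = 5652/100 = 56.52; the t ≤ 66 branch applies.
R = 255 by definition for t ≤ 66.
G = 99.47·ln 56.52 − 161.1 = 99.47·4.0346 − 161.1 = 240.221.
B = 138.5·ln(56.52 − 10) − 305.0 = 138.5·ln 46.52 − 305.0 = 138.5·3.8399 − 305.0 = 226.824.
Rounded: (255, 240, 227).

(255, 240, 227)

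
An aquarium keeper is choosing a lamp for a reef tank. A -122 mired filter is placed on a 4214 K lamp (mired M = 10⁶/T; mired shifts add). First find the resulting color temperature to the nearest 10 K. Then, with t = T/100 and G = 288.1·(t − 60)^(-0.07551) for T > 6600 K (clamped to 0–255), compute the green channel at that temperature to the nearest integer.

225

M_in = 10⁶/4214 = 237.30; M_out = 237.30 + (-122) = 115.30.
T_out = 10⁶/115.30 = 8672.7 K → 8670 K; t = 86.7.
G = 288.1·(86.7 − 60)^(-0.07551) = 288.1·26.7^(-0.07551) = 288.1·0.78034 = 224.816.
Rounded: 225.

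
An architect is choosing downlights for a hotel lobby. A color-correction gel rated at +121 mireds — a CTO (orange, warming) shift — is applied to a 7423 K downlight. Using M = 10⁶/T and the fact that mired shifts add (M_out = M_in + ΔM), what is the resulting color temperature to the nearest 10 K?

3910 K

M_in = 10⁶/7423 = 134.72 mireds.
M_out = 134.72 + (+121) = 255.72 mireds.
T_out = 10⁶/255.72 = 3910.6 K → 3910 K.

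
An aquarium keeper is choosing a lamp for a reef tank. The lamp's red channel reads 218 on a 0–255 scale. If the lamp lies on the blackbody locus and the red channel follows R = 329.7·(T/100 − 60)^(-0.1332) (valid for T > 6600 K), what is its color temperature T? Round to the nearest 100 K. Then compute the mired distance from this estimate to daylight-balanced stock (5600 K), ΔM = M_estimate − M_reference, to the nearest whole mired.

-57 mireds

(t − 60)^(-0.1332) = 218/329.7 = 0.66121.
t − 60 = 0.66121^(1/-0.1332) = 0.66121^(-7.508) = 22.326, so t = 82.326.
T = 100·t = 8233 K → 8200 K to the nearest 100 K.
M_estimate = 10⁶/8200 = 121.95; M_reference = 10⁶/5600 = 178.57.
ΔM = 121.95 − 178.57 = -56.62 → -57 mireds.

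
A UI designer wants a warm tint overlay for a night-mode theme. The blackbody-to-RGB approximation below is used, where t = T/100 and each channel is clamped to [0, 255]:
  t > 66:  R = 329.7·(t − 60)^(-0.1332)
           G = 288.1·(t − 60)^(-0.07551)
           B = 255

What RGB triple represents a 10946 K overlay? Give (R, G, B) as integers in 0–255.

(196, 215, 255)

t = 10946/100 = 109.46; the t > 66 branch applies.
R = 329.7·(109.46 − 60)^(-0.1332) = 329.7·49.46^(-0.1332) = 329.7·0.59474 = 196.085.
G = 288.1·(109.46 − 60)^(-0.07551) = 288.1·49.46^(-0.07551) = 288.1·0.74485 = 214.590.
B = 255 by definition for t > 66.
Rounded: (196, 215, 255).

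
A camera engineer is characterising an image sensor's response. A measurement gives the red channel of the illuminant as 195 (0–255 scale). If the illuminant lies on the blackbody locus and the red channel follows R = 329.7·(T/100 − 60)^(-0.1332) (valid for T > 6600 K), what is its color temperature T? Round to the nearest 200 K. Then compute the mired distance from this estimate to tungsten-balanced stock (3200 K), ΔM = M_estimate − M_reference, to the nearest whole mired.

(t − 60)^(-0.1332) = 195/329.7 = 0.59145.
t − 60 = 0.59145^(1/-0.1332) = 0.59145^(-7.508) = 51.564, so t = 111.564.
T = 100·t = 11156 K → 11200 K to the nearest 200 K.
M_estimate = 10⁶/11200 = 89.29; M_reference = 10⁶/3200 = 312.50.
ΔM = 89.29 − 312.50 = -223.21 → -223 mireds.

-223 mireds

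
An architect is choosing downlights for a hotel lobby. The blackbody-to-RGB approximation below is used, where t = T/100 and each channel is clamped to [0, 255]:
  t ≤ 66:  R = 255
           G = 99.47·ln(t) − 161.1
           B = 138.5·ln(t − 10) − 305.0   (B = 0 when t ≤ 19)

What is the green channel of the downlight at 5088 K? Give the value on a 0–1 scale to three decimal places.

0.901

t = 5088/100 = 50.88; the t ≤ 66 branch applies.
G = 99.47·ln 50.88 − 161.1 = 99.47·3.9295 − 161.1 = 229.764.
On a 0–1 scale: 229.764/255 = 0.9010 → 0.901.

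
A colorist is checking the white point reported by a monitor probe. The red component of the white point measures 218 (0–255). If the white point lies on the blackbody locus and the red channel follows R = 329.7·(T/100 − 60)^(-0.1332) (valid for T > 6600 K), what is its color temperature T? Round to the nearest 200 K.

8200 K

(t − 60)^(-0.1332) = 218/329.7 = 0.66121.
t − 60 = 0.66121^(1/-0.1332) = 0.66121^(-7.508) = 22.326, so t = 82.326.
T = 100·t = 8233 K → 8200 K to the nearest 200 K.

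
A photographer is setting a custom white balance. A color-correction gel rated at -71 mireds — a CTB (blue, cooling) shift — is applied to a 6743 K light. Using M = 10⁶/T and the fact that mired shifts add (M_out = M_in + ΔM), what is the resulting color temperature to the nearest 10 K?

M_in = 10⁶/6743 = 148.30 mireds.
M_out = 148.30 + (-71) = 77.30 mireds.
T_out = 10⁶/77.30 = 12936.3 K → 12940 K.

12940 K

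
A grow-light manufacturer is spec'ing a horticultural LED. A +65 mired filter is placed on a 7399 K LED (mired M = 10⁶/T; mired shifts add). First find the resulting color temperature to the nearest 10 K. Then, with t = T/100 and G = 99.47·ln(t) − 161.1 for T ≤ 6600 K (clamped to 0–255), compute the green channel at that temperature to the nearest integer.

228

M_in = 10⁶/7399 = 135.15; M_out = 135.15 + (+65) = 200.15.
T_out = 10⁶/200.15 = 4996.2 K → 5000 K; t = 50.
G = 99.47·ln 50 − 161.1 = 99.47·3.9120 − 161.1 = 228.029.
Rounded: 228.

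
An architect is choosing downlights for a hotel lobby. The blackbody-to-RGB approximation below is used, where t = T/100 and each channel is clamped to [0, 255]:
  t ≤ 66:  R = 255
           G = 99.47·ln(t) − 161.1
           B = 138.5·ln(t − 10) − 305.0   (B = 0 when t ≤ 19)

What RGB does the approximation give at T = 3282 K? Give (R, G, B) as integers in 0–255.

t = 3282/100 = 32.82; the t ≤ 66 branch applies.
R = 255 by definition for t ≤ 66.
G = 99.47·ln 32.82 − 161.1 = 99.47·3.4910 − 161.1 = 186.154.
B = 138.5·ln(32.82 − 10) − 305.0 = 138.5·ln 22.82 − 305.0 = 138.5·3.1276 − 305.0 = 128.178.
Rounded: (255, 186, 128).

(255, 186, 128)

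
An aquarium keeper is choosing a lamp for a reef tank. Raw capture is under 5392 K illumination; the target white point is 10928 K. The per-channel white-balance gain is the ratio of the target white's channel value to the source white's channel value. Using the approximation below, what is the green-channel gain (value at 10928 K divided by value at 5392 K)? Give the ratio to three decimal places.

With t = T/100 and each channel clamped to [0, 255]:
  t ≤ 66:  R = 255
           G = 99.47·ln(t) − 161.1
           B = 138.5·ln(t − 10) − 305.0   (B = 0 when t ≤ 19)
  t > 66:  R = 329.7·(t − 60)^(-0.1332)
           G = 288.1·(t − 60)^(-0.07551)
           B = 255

At 5392 K (t = 53.92):
  G = 99.47·ln 53.92 − 161.1 = 99.47·3.9875 − 161.1 = 235.537.
At 10928 K (t = 109.28):
  G = 288.1·(109.28 − 60)^(-0.07551) = 288.1·49.28^(-0.07551) = 288.1·0.74505 = 214.649.
Gain = 214.649 / 235.537 = 0.9113 → 0.911.

0.911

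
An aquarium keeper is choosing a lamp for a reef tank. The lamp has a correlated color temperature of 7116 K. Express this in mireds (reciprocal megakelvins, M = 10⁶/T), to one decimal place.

140.5 mireds

M = 10⁶ / 7116 = 140.528 → 140.5 mireds.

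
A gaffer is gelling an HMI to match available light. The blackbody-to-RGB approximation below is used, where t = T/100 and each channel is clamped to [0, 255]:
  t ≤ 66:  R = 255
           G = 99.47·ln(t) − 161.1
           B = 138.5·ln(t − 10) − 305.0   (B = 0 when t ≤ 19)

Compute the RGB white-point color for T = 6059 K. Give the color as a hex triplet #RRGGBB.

t = 6059/100 = 60.59; the t ≤ 66 branch applies.
R = 255 by definition for t ≤ 66.
G = 99.47·ln 60.59 − 161.1 = 99.47·4.1041 − 161.1 = 247.138.
B = 138.5·ln(60.59 − 10) − 305.0 = 138.5·ln 50.59 − 305.0 = 138.5·3.9238 − 305.0 = 238.440.
Rounded: (255, 247, 238).
In hex: #FFF7EE.

#FFF7EE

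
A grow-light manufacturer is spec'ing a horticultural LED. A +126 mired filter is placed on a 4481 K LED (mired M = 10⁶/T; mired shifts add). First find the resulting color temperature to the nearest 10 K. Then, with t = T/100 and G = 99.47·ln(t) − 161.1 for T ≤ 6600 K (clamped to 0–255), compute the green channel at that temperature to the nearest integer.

M_in = 10⁶/4481 = 223.16; M_out = 223.16 + (+126) = 349.16.
T_out = 10⁶/349.16 = 2864.0 K → 2860 K; t = 28.6.
G = 99.47·ln 28.6 − 161.1 = 99.47·3.3534 − 161.1 = 172.463.
Rounded: 172.

172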